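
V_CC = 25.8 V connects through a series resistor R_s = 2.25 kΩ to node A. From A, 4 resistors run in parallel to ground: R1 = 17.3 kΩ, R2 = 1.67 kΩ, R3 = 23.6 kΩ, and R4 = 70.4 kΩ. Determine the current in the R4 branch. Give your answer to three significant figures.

Equivalent of the parallel group: R_p = 1.402 kΩ.
Node voltage V_A = V_CC · R_p/(R_s + R_p) = 25.8 × 0.3839 = 9.905 V.
Branch current I = V_A/R4 = 9.905/70.4 = 0.1407 mA.
(Equivalently: I_total = 7.064 mA, then current-divider fraction G_k/ΣG = 0.01992.)

I ≈ 0.141 mA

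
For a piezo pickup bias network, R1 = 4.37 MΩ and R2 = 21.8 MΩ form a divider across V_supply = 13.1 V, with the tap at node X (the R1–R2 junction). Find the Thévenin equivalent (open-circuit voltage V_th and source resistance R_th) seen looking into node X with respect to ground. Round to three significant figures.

V_th ≈ 10.9 V, R_th ≈ 3.64 MΩ

Open-circuit (no load on X): V_th = V_supply · R2/(R1 + R2) = 13.1 × 21.8/(4.370 + 21.8) = 10.91 V.
Looking into X with the source shorted: R_th = R1·R2/(R1+R2) = 4.370 × 21.8/26.17 = 3.640 MΩ.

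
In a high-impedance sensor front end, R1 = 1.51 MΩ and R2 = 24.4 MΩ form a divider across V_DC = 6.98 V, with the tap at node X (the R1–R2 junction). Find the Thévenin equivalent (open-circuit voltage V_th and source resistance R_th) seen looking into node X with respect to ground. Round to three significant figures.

Open-circuit (no load on X): V_th = V_DC · R2/(R1 + R2) = 6.98 × 24.4/(1.510 + 24.4) = 6.573 V.
Zeroing V_DC shorts the top of R1 to ground, so R_th = R1 ‖ R2 = 1.422 MΩ.

V_th ≈ 6.57 V, R_th ≈ 1.42 MΩ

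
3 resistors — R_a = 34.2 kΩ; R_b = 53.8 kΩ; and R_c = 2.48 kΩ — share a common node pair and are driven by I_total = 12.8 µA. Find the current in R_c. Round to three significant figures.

I ≈ 11.4 µA

Conductances: ΣG = 1/34.2 + 1/53.8 + 1/2.48 = 0.4511 (1/kΩ).
Current divider: I(R_c) = I_total · G_k/ΣG = 12.8 × (0.4032/0.4511) = 12.8 × 0.8940 = 11.44 µA.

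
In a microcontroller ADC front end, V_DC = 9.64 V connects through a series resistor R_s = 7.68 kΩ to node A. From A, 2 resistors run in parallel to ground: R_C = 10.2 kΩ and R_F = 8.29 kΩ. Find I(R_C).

Parallel bank: R_p = 1/(1/10.2 + 1/8.29) = 4.573 kΩ.
V_A by voltage divider: V_A = 9.64 × 4.573/(7.68 + 4.573) = 3.598 V.
Branch current I = V_A/R_C = 3.598/10.2 = 0.3527 mA.

I ≈ 0.353 mA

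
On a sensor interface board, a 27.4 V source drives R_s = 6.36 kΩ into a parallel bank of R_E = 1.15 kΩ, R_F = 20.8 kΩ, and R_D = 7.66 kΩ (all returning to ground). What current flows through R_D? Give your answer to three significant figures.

I ≈ 0.467 mA

Combine the parallel branches: R_p = (1/1.15 + 1/20.8 + 1/7.66)⁻¹ = 0.9540 kΩ.
V_A by voltage divider: V_A = 27.4 × 0.9540/(6.36 + 0.9540) = 3.574 V.
I(R_D) = V_A / R_D = 3.574/7.66 = 0.4666 mA.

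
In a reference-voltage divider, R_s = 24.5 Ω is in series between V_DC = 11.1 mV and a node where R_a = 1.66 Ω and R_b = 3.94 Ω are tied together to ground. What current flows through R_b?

I ≈ 0.128 mA

Combine the parallel branches: R_p = (1/1.66 + 1/3.94)⁻¹ = 1.168 Ω.
V_A by voltage divider: V_A = 11.1 × 1.168/(24.5 + 1.168) = 0.5051 mV.
I(R_b) = V_A / R_b = 0.5051/3.94 = 0.1282 mA.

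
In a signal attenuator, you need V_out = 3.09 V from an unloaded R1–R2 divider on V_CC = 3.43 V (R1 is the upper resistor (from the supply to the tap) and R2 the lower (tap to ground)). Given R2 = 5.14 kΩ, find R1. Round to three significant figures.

R1 ≈ 0.566 kΩ

V_out/V_CC = R2/(R1+R2) = 0.9009.
R1 = R2·(1/k − 1) = 5.14 × 0.1100 = 0.5656 kΩ.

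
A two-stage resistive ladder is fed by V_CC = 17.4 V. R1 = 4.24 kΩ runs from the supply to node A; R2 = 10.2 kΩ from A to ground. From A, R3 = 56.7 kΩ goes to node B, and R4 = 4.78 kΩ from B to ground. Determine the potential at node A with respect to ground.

Looking into the second stage from A: R3 + R4 = 61.48 kΩ appears in parallel with R2.
Effective lower resistance at A: R2 ‖ 61.48 = 8.749 kΩ.
So V_A = 17.4 × 0.6736 = 11.72 V.

V_A ≈ 11.7 V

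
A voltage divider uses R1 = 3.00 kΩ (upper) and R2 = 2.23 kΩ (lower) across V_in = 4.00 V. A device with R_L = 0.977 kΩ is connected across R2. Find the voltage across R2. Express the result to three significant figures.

V_out ≈ 0.739 V

The load sits in parallel with R2, giving an effective lower resistance R2' = R2·R_L/(R2+R_L) = 0.6794 kΩ.
Voltage divider with the loaded lower leg: V_out = 4.00 × 0.6794/(3.00 + 0.6794) = 4.00 × 0.1846 = 0.7386 V.
(Unloaded it would be 1.71 V; the load pulls it down.)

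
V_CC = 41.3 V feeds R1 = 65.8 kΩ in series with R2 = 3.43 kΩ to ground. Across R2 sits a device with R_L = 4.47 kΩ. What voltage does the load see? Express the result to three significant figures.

R2 ‖ R_L = (3.43 × 4.47)/(3.43 + 4.47) = 1.941 kΩ.
Voltage divider with the loaded lower leg: V_out = 41.3 × 1.941/(65.8 + 1.941) = 41.3 × 0.02865 = 1.183 V.

V_out ≈ 1.18 V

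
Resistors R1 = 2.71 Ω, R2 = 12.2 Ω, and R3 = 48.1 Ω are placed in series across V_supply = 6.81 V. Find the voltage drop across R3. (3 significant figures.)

V ≈ 5.20 V

Total series resistance ΣR = 2.71 + 12.2 + 48.1 = 63.01 Ω.
Voltage divider: V = V_supply · (48.10 / 63.01) = 6.81 × 0.7634 = 5.199 V.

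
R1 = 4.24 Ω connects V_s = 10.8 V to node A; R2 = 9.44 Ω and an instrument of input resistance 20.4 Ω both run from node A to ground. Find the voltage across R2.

R2 ‖ R_L = (9.44 × 20.4)/(9.44 + 20.4) = 6.454 Ω.
Then V_out = V_s · R2'/(R1 + R2') = 10.8 × 6.454/10.69 = 6.518 V.
(Unloaded it would be 7.45 V; the load pulls it down.)

V_out ≈ 6.52 V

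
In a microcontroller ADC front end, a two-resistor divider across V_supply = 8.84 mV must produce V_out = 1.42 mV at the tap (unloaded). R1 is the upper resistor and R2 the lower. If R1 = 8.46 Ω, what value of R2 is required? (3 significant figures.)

Required fraction k = V_out/V_supply = 0.1606.
Rearranging, R2 = R1·k/(1−k) = 8.46 × 0.1914 = 1.619 Ω.

R2 ≈ 1.62 Ω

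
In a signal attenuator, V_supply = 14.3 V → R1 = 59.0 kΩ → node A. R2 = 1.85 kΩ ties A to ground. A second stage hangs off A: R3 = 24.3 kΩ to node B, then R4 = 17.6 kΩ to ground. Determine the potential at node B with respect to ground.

V_B ≈ 0.175 V

Node A sees R2 in parallel with the series input of stage 2, R3 + R4 = 41.90 kΩ.
Effective lower resistance at A: R2 ‖ 41.90 = 1.772 kΩ.
So V_A = 14.3 × 0.02915 = 0.4169 V.
Stage 2 is unloaded, so V_B = V_A · R4/(R3+R4) = 0.4169 × 17.6/41.90 = 0.1751 V.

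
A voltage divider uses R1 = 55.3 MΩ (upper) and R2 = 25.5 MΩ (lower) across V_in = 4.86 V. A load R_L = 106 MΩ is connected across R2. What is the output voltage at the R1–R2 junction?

V_out ≈ 1.32 V

First combine the lower leg with the load: R2 ‖ R_L = 20.56 MΩ.
Then V_out = V_in · R2'/(R1 + R2') = 4.86 × 20.56/75.86 = 1.317 V.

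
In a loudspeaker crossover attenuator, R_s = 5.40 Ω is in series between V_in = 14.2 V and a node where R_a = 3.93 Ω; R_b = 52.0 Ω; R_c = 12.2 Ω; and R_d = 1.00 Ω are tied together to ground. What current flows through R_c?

I ≈ 0.140 A

Equivalent of the parallel group: R_p = 0.7377 Ω.
Node voltage V_A = V_in · R_p/(R_s + R_p) = 14.2 × 0.1202 = 1.707 V.
I(R_c) = V_A / R_c = 1.707/12.2 = 0.1399 A.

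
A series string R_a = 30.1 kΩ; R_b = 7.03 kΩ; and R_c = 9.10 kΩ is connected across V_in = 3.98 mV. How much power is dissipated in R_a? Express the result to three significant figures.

Series current I = V_in/ΣR = 3.98/46.23 = 0.08609 µA.
P(R_a) = I²·R_a = (0.08609)² × 30.1 = 0.2231 nW.

P ≈ 0.223 nW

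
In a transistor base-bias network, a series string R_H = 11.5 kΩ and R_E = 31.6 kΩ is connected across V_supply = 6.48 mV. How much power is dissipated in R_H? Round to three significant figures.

ΣR = 43.10 kΩ → I = 6.48/43.10 = 0.1503 µA.
P(R_H) = I²·R_H = (0.1503)² × 11.5 = 0.2600 nW.

P ≈ 0.260 nW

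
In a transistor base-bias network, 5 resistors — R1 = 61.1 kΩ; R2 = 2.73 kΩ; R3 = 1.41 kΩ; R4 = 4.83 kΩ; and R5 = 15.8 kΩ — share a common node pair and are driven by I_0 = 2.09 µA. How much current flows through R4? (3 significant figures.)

I ≈ 0.318 µA

Conductances: ΣG = 1/61.1 + 1/2.73 + 1/1.41 + 1/4.83 + 1/15.8 = 1.362 (1/kΩ).
R4 takes the fraction G_k/ΣG = 0.2070/1.362 = 0.1520, so I = 2.09 × 0.1520 = 0.3177 µA.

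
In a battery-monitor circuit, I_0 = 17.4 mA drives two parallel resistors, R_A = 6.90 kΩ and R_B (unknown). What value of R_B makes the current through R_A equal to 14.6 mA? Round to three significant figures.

The fraction through R_A equals R_B/(R_A+R_B).
14.6/17.4 = R_B/(R_A + R_B) → R_B = R_A · (0.8391)/(1 − 0.8391) = 6.90 × 5.214 = 35.98 kΩ.

R_B ≈ 36.0 kΩ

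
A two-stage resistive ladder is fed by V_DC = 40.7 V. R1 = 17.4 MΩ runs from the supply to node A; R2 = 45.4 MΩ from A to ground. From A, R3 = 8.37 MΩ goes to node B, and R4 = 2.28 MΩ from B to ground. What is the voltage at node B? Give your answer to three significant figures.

Node A sees R2 in parallel with the series input of stage 2, R3 + R4 = 10.65 MΩ.
R2 ‖ (R3+R4) = 8.626 MΩ.
First divider: V_A = V_DC · 8.626/(17.4 + 8.626) = 13.49 V.
Stage 2 is unloaded, so V_B = V_A · R4/(R3+R4) = 13.49 × 2.28/10.65 = 2.888 V.

V_B ≈ 2.89 V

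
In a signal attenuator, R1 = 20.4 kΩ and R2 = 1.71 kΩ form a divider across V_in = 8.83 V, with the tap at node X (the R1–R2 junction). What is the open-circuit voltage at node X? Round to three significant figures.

V_th ≈ 0.683 V

With X open, the divider is unloaded: V_th = 8.83 × 1.71/22.11 = 0.6829 V.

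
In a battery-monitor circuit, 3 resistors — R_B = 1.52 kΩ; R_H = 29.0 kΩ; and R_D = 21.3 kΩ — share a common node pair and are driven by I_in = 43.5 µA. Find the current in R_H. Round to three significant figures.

Conductances: ΣG = 1/1.52 + 1/29.0 + 1/21.3 = 0.7393 (1/kΩ).
Current divider: I(R_H) = I_in · G_k/ΣG = 43.5 × (0.03448/0.7393) = 43.5 × 0.04664 = 2.029 µA.

I ≈ 2.03 µA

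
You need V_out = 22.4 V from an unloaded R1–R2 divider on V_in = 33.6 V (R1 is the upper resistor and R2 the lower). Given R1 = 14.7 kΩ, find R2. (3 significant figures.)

Required fraction k = V_out/V_in = 0.6667.
So R2 = R1 · V_out/(V_in − V_out) = 14.7 × 22.4/(33.6 − 22.4) = 14.7 × 2.000 = 29.40 kΩ.

R2 ≈ 29.4 kΩ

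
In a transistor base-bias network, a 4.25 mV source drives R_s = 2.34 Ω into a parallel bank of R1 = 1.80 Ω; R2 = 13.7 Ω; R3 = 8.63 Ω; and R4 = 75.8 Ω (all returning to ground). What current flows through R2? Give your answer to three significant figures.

Combine the parallel branches: R_p = (1/1.80 + 1/13.7 + 1/8.63 + 1/75.8)⁻¹ = 1.320 Ω.
Node voltage V_A = V_CC · R_p/(R_s + R_p) = 4.25 × 0.3606 = 1.533 mV.
I(R2) = V_A / R2 = 1.533/13.7 = 0.1119 mA.

I ≈ 0.112 mA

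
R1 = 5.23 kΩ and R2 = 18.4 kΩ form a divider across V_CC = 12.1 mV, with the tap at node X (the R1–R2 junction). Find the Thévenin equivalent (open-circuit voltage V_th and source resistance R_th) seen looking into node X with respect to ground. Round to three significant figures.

Open-circuit (no load on X): V_th = V_CC · R2/(R1 + R2) = 12.1 × 18.4/(5.230 + 18.4) = 9.422 mV.
Looking into X with the source shorted: R_th = R1·R2/(R1+R2) = 5.230 × 18.4/23.63 = 4.072 kΩ.

V_th ≈ 9.42 mV, R_th ≈ 4.07 kΩ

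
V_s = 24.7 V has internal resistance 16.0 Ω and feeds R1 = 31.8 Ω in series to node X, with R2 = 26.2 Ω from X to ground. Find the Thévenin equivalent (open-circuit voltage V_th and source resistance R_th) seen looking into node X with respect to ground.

V_th ≈ 8.75 V, R_th ≈ 16.9 Ω

R1' = 16.0 + 31.8 = 47.80 Ω (source resistance + R1).
V_th is the unloaded tap voltage: V_s · R2/(R1'+R2) = 24.7 × 0.3541 = 8.745 V.
Looking into X with the source shorted: R_th = R1'·R2/(R1'+R2) = 47.80 × 26.2/74.00 = 16.92 Ω.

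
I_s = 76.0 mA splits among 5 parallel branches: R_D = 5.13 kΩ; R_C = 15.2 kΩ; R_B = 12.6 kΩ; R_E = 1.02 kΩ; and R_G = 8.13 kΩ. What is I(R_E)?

Conductances: ΣG = 1/5.13 + 1/15.2 + 1/12.6 + 1/1.02 + 1/8.13 = 1.443 (1/kΩ).
R_E takes the fraction G_k/ΣG = 0.9804/1.443 = 0.6792, so I = 76.0 × 0.6792 = 51.62 mA.

I ≈ 51.6 mA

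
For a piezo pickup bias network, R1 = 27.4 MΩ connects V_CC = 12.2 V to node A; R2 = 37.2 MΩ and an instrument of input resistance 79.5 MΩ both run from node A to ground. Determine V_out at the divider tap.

V_out ≈ 5.86 V

The load sits in parallel with R2, giving an effective lower resistance R2' = R2·R_L/(R2+R_L) = 25.34 MΩ.
Then V_out = V_CC · R2'/(R1 + R2') = 12.2 × 25.34/52.74 = 5.862 V.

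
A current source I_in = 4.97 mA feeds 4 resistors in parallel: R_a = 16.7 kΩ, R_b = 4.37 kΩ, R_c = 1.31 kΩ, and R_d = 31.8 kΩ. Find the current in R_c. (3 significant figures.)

I ≈ 3.50 mA

Total conductance ΣG = 1/16.7 + 1/4.37 + 1/1.31 + 1/31.8 = 1.084 (units of 1/kΩ).
Current divider: I(R_c) = I_in · G_k/ΣG = 4.97 × (0.7634/1.084) = 4.97 × 0.7045 = 3.501 mA.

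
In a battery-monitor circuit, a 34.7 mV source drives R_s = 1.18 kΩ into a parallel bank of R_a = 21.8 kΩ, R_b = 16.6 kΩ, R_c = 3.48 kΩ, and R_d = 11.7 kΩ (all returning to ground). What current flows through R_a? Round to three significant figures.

Equivalent of the parallel group: R_p = 2.088 kΩ.
V_A = 34.7 × 2.088/3.268 = 22.17 mV.
Branch current I = V_A/R_a = 22.17/21.8 = 1.017 µA.

I ≈ 1.02 µA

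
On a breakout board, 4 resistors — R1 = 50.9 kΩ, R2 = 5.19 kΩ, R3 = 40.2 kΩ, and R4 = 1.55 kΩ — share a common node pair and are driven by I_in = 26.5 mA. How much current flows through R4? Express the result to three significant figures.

ΣG = 1/50.9 + 1/5.19 + 1/40.2 + 1/1.55 = 0.8824.
By the current-divider rule, I = I_in · G_k/ΣG = 26.5 × 0.7312 = 19.38 mA.

I ≈ 19.4 mA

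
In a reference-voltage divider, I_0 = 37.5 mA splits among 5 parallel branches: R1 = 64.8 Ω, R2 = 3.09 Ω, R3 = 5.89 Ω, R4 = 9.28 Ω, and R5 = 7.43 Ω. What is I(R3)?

Total conductance ΣG = 1/64.8 + 1/3.09 + 1/5.89 + 1/9.28 + 1/7.43 = 0.7512 (units of 1/Ω).
By the current-divider rule, I = I_0 · G_k/ΣG = 37.5 × 0.2260 = 8.476 mA.

I ≈ 8.48 mA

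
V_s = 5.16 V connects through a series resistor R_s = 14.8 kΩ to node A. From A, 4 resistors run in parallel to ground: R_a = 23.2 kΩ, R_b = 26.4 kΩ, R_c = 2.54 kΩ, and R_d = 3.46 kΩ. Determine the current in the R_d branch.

Equivalent of the parallel group: R_p = 1.309 kΩ.
V_A by voltage divider: V_A = 5.16 × 1.309/(14.8 + 1.309) = 0.4194 V.
Branch current I = V_A/R_d = 0.4194/3.46 = 0.1212 mA.
(Check via current divider: I_total = 0.3203 mA; share G_k/ΣG = 0.3784 → same result.)

I ≈ 0.121 mA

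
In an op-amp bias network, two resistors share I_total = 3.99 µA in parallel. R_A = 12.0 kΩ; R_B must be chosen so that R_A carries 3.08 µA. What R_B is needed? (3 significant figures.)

Two-branch current divider: I_A = I_total · R_B/(R_A + R_B).
3.08/3.99 = R_B/(R_A + R_B) → R_B = R_A · (0.7719)/(1 − 0.7719) = 12.0 × 3.385 = 40.62 kΩ.

R_B ≈ 40.6 kΩ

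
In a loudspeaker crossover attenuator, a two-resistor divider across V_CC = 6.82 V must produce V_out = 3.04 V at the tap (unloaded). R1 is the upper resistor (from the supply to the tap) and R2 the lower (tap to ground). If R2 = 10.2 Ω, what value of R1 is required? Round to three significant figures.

R1 ≈ 12.7 Ω

Required fraction k = V_out/V_CC = 0.4457.
So R1 = R2 · (V_CC/V_out − 1) = 10.2 × (6.82/3.04 − 1) = 10.2 × 1.243 = 12.68 Ω.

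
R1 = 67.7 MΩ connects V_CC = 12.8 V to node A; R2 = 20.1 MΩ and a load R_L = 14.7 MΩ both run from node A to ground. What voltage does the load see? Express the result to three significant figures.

V_out ≈ 1.43 V

The load sits in parallel with R2, giving an effective lower resistance R2' = R2·R_L/(R2+R_L) = 8.491 MΩ.
Voltage divider with the loaded lower leg: V_out = 12.8 × 8.491/(67.7 + 8.491) = 12.8 × 0.1114 = 1.426 V.
(Unloaded it would be 2.93 V; the load pulls it down.)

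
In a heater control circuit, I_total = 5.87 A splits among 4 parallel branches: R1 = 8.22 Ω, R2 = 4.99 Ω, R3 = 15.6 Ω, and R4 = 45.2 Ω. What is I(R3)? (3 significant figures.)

I ≈ 0.922 A

ΣG = 1/8.22 + 1/4.99 + 1/15.6 + 1/45.2 = 0.4083.
Current divider: I(R3) = I_total · G_k/ΣG = 5.87 × (0.06410/0.4083) = 5.87 × 0.1570 = 0.9216 A.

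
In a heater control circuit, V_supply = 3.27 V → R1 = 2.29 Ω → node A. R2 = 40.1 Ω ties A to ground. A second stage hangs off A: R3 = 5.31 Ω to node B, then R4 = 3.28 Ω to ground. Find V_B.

V_B ≈ 0.943 V

Node A sees R2 in parallel with the series input of stage 2, R3 + R4 = 8.590 Ω.
Effective lower resistance at A: R2 ‖ 8.590 = 7.075 Ω.
First divider: V_A = V_supply · 7.075/(2.29 + 7.075) = 2.470 V.
Stage 2 is unloaded, so V_B = V_A · R4/(R3+R4) = 2.470 × 3.28/8.590 = 0.9433 V.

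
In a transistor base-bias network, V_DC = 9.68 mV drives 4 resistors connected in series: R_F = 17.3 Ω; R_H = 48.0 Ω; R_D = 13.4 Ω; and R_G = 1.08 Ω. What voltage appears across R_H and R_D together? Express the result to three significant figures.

ΣR = 17.3 + 48.0 + 13.4 + 1.08 = 79.78 Ω.
R_{R_H..R_D} = 48.0 + 13.4 = 61.40 Ω.
By the voltage-divider rule, V = 9.68 × 61.40/79.78 = 7.450 mV.

V ≈ 7.45 mV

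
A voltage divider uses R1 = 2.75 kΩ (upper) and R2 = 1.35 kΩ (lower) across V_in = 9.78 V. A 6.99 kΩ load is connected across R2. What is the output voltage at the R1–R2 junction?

V_out ≈ 2.85 V

R2 ‖ R_L = (1.35 × 6.99)/(1.35 + 6.99) = 1.131 kΩ.
Voltage divider with the loaded lower leg: V_out = 9.78 × 1.131/(2.75 + 1.131) = 9.78 × 0.2915 = 2.851 V.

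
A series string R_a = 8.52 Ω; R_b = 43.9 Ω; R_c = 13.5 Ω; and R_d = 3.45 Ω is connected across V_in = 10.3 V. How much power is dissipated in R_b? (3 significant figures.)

P ≈ 0.968 W

The common current is I = 10.3/69.37 = 0.1485 A.
V(R_b) = I·R = 6.518 V; P = V·I = 6.518 × 0.1485 = 0.9678 W.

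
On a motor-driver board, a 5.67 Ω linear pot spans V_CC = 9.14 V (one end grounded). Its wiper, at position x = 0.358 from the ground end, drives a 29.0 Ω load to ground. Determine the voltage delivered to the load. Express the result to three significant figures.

V_out ≈ 3.13 V

Lower segment x·R_p = 2.030 Ω; upper segment (1−x)·R_p = 3.640 Ω.
Lower segment in parallel with the load: 2.030 ‖ 29.0 = 1.897 Ω.
V_out = 9.14 × 1.897/(3.640 + 1.897) = 3.131 V.
(Unloaded: V_out = x·V_CC = 3.27 V.)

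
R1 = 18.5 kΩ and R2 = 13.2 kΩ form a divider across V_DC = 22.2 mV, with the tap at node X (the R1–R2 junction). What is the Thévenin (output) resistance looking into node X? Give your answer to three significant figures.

R_th ≈ 7.70 kΩ

Looking into X with the source shorted: R_th = R1·R2/(R1+R2) = 18.50 × 13.2/31.70 = 7.703 kΩ.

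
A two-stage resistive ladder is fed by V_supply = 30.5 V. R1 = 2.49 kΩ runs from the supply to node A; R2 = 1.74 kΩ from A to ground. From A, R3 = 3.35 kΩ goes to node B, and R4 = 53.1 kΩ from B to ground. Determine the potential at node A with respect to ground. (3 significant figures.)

Node A sees R2 in parallel with the series input of stage 2, R3 + R4 = 56.45 kΩ.
Effective lower resistance at A: R2 ‖ 56.45 = 1.688 kΩ.
V_A = 30.5 × 1.688/(2.49 + 1.688) = 12.32 V.

V_A ≈ 12.3 V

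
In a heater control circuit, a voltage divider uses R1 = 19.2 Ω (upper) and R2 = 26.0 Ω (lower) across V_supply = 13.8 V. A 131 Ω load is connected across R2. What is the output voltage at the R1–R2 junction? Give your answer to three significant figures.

R2 ‖ R_L = (26.0 × 131)/(26.0 + 131) = 21.69 Ω.
Voltage divider with the loaded lower leg: V_out = 13.8 × 21.69/(19.2 + 21.69) = 13.8 × 0.5305 = 7.321 V.

V_out ≈ 7.32 V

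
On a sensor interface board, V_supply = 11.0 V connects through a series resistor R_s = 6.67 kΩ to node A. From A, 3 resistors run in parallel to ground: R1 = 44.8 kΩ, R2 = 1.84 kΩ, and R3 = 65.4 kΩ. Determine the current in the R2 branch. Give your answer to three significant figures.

Equivalent of the parallel group: R_p = 1.721 kΩ.
V_A by voltage divider: V_A = 11.0 × 1.721/(6.67 + 1.721) = 2.256 V.
I(R2) = V_A / R2 = 2.256/1.84 = 1.226 mA.
(Check via current divider: I_total = 1.311 mA; share G_k/ΣG = 0.9353 → same result.)

I ≈ 1.23 mA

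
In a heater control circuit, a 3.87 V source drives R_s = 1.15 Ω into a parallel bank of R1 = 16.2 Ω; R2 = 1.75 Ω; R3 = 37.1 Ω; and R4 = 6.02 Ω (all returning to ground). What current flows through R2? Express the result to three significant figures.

Parallel bank: R_p = 1/(1/16.2 + 1/1.75 + 1/37.1 + 1/6.02) = 1.210 Ω.
V_A by voltage divider: V_A = 3.87 × 1.210/(1.15 + 1.210) = 1.984 V.
Branch current I = V_A/R2 = 1.984/1.75 = 1.134 A.
(Equivalently: I_total = 1.640 A, then current-divider fraction G_k/ΣG = 0.6916.)

I ≈ 1.13 A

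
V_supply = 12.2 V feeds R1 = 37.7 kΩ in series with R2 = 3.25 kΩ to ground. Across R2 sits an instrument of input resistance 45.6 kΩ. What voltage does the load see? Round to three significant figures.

R2 ‖ R_L = (3.25 × 45.6)/(3.25 + 45.6) = 3.034 kΩ.
Now apply the divider: V_out = 12.2 × 0.07448 = 0.9086 V.
(Unloaded it would be 0.968 V; the load pulls it down.)

V_out ≈ 0.909 V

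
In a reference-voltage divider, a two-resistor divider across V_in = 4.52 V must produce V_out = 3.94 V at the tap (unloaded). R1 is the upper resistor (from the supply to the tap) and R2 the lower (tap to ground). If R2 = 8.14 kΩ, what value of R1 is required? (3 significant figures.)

V_out/V_in = R2/(R1+R2) = 0.8717.
So R1 = R2 · (V_in/V_out − 1) = 8.14 × (4.52/3.94 − 1) = 8.14 × 0.1472 = 1.198 kΩ.

R1 ≈ 1.20 kΩ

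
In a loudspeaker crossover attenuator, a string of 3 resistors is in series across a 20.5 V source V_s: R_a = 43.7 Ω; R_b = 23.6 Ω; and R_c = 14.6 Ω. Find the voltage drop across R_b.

V ≈ 5.91 V

Total series resistance ΣR = 43.7 + 23.6 + 14.6 = 81.90 Ω.
By the voltage-divider rule, V = 20.5 × 23.60/81.90 = 5.907 V.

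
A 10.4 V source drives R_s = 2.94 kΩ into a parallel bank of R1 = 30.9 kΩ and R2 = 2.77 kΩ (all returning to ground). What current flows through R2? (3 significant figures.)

Equivalent of the parallel group: R_p = 2.542 kΩ.
V_A = 10.4 × 2.542/5.482 = 4.823 V.
Branch current I = V_A/R2 = 4.823/2.77 = 1.741 mA.

I ≈ 1.74 mA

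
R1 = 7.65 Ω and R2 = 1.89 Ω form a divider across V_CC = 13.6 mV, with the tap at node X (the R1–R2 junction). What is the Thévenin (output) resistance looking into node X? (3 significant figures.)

R_th ≈ 1.52 Ω

With V_CC suppressed (replaced by a short), R_th = R1 ‖ R2 = (7.650 × 1.89)/(7.650 + 1.89) = 1.516 Ω.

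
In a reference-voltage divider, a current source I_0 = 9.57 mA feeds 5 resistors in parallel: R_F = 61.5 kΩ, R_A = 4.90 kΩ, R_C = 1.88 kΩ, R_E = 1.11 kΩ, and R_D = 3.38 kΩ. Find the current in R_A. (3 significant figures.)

Total conductance ΣG = 1/61.5 + 1/4.90 + 1/1.88 + 1/1.11 + 1/3.38 = 1.949 (units of 1/kΩ).
R_A takes the fraction G_k/ΣG = 0.2041/1.949 = 0.1047, so I = 9.57 × 0.1047 = 1.002 mA.

I ≈ 1.00 mA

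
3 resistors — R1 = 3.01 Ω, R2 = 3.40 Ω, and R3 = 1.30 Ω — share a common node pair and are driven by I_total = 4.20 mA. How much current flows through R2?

Total conductance ΣG = 1/3.01 + 1/3.40 + 1/1.30 = 1.396 (units of 1/Ω).
R2 takes the fraction G_k/ΣG = 0.2941/1.396 = 0.2108, so I = 4.20 × 0.2108 = 0.8852 mA.

I ≈ 0.885 mA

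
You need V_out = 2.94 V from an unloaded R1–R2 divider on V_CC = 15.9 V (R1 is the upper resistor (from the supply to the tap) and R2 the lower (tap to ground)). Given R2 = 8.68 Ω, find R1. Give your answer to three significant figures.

R1 ≈ 38.3 Ω

V_out/V_CC = R2/(R1+R2) = 0.1849.
So R1 = R2 · (V_CC/V_out − 1) = 8.68 × (15.9/2.94 − 1) = 8.68 × 4.408 = 38.26 Ω.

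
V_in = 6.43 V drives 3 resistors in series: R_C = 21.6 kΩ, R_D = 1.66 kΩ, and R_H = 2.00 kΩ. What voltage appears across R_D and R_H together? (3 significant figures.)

Total series resistance ΣR = 21.6 + 1.66 + 2.00 = 25.26 kΩ.
R_{R_D..R_H} = 1.66 + 2.00 = 3.660 kΩ.
By the voltage-divider rule, V = 6.43 × 3.660/25.26 = 0.9317 V.

V ≈ 0.932 V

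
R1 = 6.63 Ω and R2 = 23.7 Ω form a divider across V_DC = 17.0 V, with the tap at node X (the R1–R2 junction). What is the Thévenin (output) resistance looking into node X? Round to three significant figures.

Zeroing V_DC shorts the top of R1 to ground, so R_th = R1 ‖ R2 = 5.181 Ω.

R_th ≈ 5.18 Ω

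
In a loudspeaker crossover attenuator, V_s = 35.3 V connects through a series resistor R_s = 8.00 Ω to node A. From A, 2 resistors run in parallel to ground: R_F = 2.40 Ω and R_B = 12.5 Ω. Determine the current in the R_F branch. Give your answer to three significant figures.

Combine the parallel branches: R_p = (1/2.40 + 1/12.5)⁻¹ = 2.013 Ω.
Node voltage V_A = V_s · R_p/(R_s + R_p) = 35.3 × 0.2011 = 7.098 V.
Branch current I = V_A/R_F = 7.098/2.40 = 2.957 A.
(Check via current divider: I_total = 3.525 A; share G_k/ΣG = 0.8389 → same result.)

I ≈ 2.96 A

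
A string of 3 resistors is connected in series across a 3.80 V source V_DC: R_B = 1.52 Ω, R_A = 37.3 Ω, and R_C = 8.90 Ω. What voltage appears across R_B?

Total series resistance ΣR = 1.52 + 37.3 + 8.90 = 47.72 Ω.
By the voltage-divider rule, V = 3.80 × 1.520/47.72 = 0.1210 V.

V ≈ 0.121 V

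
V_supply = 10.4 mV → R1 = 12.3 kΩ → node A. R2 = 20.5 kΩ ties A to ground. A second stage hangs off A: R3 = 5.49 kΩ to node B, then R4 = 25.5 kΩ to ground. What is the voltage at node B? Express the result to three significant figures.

V_B ≈ 4.29 mV

Looking into the second stage from A: R3 + R4 = 30.99 kΩ appears in parallel with R2.
Effective lower resistance at A: R2 ‖ 30.99 = 12.34 kΩ.
V_A = 10.4 × 12.34/(12.3 + 12.34) = 5.208 mV.
V_B = V_A × 0.8228 = 4.285 mV.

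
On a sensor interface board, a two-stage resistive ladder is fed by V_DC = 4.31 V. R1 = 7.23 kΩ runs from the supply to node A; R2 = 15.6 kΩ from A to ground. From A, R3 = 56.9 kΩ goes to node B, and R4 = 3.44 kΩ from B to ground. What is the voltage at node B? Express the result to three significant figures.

Looking into the second stage from A: R3 + R4 = 60.34 kΩ appears in parallel with R2.
Effective lower resistance at A: R2 ‖ 60.34 = 12.40 kΩ.
V_A = 4.31 × 12.40/(7.23 + 12.40) = 2.722 V.
V_B = V_A × 0.05701 = 0.1552 V.

V_B ≈ 0.155 V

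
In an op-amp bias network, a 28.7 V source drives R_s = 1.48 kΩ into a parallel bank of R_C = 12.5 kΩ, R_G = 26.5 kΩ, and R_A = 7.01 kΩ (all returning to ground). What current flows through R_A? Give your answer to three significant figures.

Equivalent of the parallel group: R_p = 3.840 kΩ.
Node voltage V_A = V_CC · R_p/(R_s + R_p) = 28.7 × 0.7218 = 20.72 V.
I(R_A) = V_A / R_A = 20.72/7.01 = 2.955 mA.
(Check via current divider: I_total = 5.394 mA; share G_k/ΣG = 0.5478 → same result.)

I ≈ 2.96 mA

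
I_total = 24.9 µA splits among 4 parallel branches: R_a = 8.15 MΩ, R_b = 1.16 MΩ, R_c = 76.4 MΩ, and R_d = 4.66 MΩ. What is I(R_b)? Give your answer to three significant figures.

Conductances: ΣG = 1/8.15 + 1/1.16 + 1/76.4 + 1/4.66 = 1.212 (1/MΩ).
Current divider: I(R_b) = I_total · G_k/ΣG = 24.9 × (0.8621/1.212) = 24.9 × 0.7110 = 17.70 µA.

I ≈ 17.7 µA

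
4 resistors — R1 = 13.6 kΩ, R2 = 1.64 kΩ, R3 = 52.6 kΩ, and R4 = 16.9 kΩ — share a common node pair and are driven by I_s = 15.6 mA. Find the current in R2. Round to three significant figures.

I ≈ 12.5 mA

ΣG = 1/13.6 + 1/1.64 + 1/52.6 + 1/16.9 = 0.7615.
Current divider: I(R2) = I_s · G_k/ΣG = 15.6 × (0.6098/0.7615) = 15.6 × 0.8008 = 12.49 mA.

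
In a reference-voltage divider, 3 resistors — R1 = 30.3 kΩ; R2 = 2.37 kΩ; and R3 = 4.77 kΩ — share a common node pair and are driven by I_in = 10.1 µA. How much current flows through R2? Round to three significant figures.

I ≈ 6.41 µA

Total conductance ΣG = 1/30.3 + 1/2.37 + 1/4.77 = 0.6646 (units of 1/kΩ).
R2 takes the fraction G_k/ΣG = 0.4219/0.6646 = 0.6349, so I = 10.1 × 0.6349 = 6.412 µA.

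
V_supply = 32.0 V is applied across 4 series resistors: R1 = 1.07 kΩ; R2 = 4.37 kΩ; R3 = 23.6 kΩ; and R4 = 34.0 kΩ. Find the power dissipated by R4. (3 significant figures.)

P ≈ 8.76 mW

Series current I = V_supply/ΣR = 32.0/63.04 = 0.5076 mA.
P = I²R = 0.2577 × 34.0 = 8.761 mW.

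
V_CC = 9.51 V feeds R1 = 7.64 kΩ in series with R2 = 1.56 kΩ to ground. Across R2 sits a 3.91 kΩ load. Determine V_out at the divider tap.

R2 ‖ R_L = (1.56 × 3.91)/(1.56 + 3.91) = 1.115 kΩ.
Now apply the divider: V_out = 9.51 × 0.1274 = 1.211 V.
(Unloaded it would be 1.61 V; the load pulls it down.)

V_out ≈ 1.21 V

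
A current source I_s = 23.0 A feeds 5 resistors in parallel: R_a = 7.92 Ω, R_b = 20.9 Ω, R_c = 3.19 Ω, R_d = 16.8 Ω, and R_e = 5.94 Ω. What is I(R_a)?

Conductances: ΣG = 1/7.92 + 1/20.9 + 1/3.19 + 1/16.8 + 1/5.94 = 0.7155 (1/Ω).
By the current-divider rule, I = I_s · G_k/ΣG = 23.0 × 0.1765 = 4.059 A.

I ≈ 4.06 A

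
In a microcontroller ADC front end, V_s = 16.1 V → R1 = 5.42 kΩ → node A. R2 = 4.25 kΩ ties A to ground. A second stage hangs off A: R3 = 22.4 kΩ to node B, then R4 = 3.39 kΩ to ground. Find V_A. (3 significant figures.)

V_A ≈ 6.48 V

Looking into the second stage from A: R3 + R4 = 25.79 kΩ appears in parallel with R2.
Effective lower resistance at A: R2 ‖ 25.79 = 3.649 kΩ.
First divider: V_A = V_s · 3.649/(5.42 + 3.649) = 6.478 V.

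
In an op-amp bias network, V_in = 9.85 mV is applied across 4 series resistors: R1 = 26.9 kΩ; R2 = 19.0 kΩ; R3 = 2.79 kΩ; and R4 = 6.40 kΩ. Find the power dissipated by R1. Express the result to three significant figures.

P ≈ 0.860 nW

ΣR = 55.09 kΩ → I = 9.85/55.09 = 0.1788 µA.
P(R1) = I²·R1 = (0.1788)² × 26.9 = 0.8600 nW.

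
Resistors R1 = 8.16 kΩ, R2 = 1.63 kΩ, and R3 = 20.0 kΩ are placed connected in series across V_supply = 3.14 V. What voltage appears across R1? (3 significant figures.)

V ≈ 0.860 V

Total series resistance ΣR = 8.16 + 1.63 + 20.0 = 29.79 kΩ.
By the voltage-divider rule, V = 3.14 × 8.160/29.79 = 0.8601 V.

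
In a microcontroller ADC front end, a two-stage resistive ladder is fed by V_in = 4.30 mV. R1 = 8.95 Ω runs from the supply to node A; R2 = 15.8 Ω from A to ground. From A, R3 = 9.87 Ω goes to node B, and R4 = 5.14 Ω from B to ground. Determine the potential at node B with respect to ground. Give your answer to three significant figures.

V_B ≈ 0.681 mV

The second stage (R3 + R4 = 15.01 Ω) loads node A in parallel with R2.
Effective lower resistance at A: R2 ‖ 15.01 = 7.697 Ω.
So V_A = 4.30 × 0.4624 = 1.988 mV.
V_B = V_A × 0.3424 = 0.6808 mV.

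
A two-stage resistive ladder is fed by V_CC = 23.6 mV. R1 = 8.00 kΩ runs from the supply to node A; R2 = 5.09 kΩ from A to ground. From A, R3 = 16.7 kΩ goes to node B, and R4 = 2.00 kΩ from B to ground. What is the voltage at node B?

The second stage (R3 + R4 = 18.70 kΩ) loads node A in parallel with R2.
Effective lower resistance at A: R2 ‖ 18.70 = 4.001 kΩ.
So V_A = 23.6 × 0.3334 = 7.868 mV.
Then the unloaded second divider: V_B = V_A × R4/(R3+R4) = 7.868 × 0.1070 = 0.8415 mV.

V_B ≈ 0.841 mV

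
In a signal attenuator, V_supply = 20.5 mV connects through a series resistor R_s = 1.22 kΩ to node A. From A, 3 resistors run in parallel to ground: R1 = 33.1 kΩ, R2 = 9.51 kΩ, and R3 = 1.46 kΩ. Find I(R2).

I ≈ 1.08 µA

Combine the parallel branches: R_p = (1/33.1 + 1/9.51 + 1/1.46)⁻¹ = 1.219 kΩ.
Node voltage V_A = V_supply · R_p/(R_s + R_p) = 20.5 × 0.4998 = 10.25 mV.
Branch current I = V_A/R2 = 10.25/9.51 = 1.077 µA.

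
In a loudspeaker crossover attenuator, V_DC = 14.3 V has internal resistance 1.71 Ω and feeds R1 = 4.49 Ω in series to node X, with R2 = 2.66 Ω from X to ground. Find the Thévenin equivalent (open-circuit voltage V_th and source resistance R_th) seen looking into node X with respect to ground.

R1' = 1.71 + 4.49 = 6.200 Ω (source resistance + R1).
With X open, the divider is unloaded: V_th = 14.3 × 2.66/8.860 = 4.293 V.
Zeroing V_DC shorts the top of R1' to ground, so R_th = R1' ‖ R2 = 1.861 Ω.

V_th ≈ 4.29 V, R_th ≈ 1.86 Ω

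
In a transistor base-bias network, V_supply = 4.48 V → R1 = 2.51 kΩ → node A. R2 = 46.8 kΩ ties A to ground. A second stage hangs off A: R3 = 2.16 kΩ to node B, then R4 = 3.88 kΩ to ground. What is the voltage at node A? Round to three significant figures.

Node A sees R2 in parallel with the series input of stage 2, R3 + R4 = 6.040 kΩ.
Effective lower resistance at A: R2 ‖ 6.040 = 5.350 kΩ.
V_A = 4.48 × 5.350/(2.51 + 5.350) = 3.049 V.

V_A ≈ 3.05 V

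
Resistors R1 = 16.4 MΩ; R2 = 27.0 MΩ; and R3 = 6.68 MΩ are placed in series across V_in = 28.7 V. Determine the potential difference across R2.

Total series resistance ΣR = 16.4 + 27.0 + 6.68 = 50.08 MΩ.
V = V_in · R/ΣR = 28.7 × 0.5391 = 15.47 V.

V ≈ 15.5 V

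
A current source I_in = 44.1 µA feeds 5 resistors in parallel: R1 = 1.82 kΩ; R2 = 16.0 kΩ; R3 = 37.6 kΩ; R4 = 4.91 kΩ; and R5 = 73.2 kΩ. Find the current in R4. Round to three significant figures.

Total conductance ΣG = 1/1.82 + 1/16.0 + 1/37.6 + 1/4.91 + 1/73.2 = 0.8559 (units of 1/kΩ).
R4 takes the fraction G_k/ΣG = 0.2037/0.8559 = 0.2380, so I = 44.1 × 0.2380 = 10.49 µA.

I ≈ 10.5 µA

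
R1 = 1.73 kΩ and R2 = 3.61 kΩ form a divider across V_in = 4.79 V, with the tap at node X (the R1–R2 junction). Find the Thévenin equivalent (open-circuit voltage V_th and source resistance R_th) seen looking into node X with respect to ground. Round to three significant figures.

V_th is the unloaded tap voltage: V_in · R2/(R1+R2) = 4.79 × 0.6760 = 3.238 V.
With V_in suppressed (replaced by a short), R_th = R1 ‖ R2 = (1.730 × 3.61)/(1.730 + 3.61) = 1.170 kΩ.

V_th ≈ 3.24 V, R_th ≈ 1.17 kΩ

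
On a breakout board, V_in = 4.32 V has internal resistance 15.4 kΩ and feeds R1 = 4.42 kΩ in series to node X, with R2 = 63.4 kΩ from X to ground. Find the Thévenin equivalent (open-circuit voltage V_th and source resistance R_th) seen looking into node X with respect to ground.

R1' = 15.4 + 4.42 = 19.82 kΩ (source resistance + R1).
Open-circuit (no load on X): V_th = V_in · R2/(R1' + R2) = 4.32 × 63.4/(19.82 + 63.4) = 3.291 V.
Zeroing V_in shorts the top of R1' to ground, so R_th = R1' ‖ R2 = 15.10 kΩ.

V_th ≈ 3.29 V, R_th ≈ 15.1 kΩ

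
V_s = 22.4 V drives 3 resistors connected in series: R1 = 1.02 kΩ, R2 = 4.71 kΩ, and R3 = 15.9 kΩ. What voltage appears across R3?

Series total: ΣR = 1.02 + 4.71 + 15.9 = 21.63 kΩ.
Voltage divider: V = V_s · (15.90 / 21.63) = 22.4 × 0.7351 = 16.47 V.

V ≈ 16.5 V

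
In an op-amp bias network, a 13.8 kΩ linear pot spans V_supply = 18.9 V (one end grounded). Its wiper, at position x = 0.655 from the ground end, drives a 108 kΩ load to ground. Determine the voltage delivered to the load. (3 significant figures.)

The pot divides into 4.761 kΩ above the wiper and 9.039 kΩ below.
R_L loads the lower segment: effective lower R = 8.341 kΩ.
Loaded-divider output: V_out = 18.9 × 0.6366 = 12.03 V.
(Unloaded: V_out = x·V_supply = 12.4 V.)

V_out ≈ 12.0 V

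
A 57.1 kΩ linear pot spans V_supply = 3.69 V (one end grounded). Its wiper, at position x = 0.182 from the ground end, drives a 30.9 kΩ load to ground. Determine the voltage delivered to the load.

V_out ≈ 0.527 V

The pot divides into 46.71 kΩ above the wiper and 10.39 kΩ below.
(x·R_p) ‖ R_L = 7.777 kΩ.
Then V_out = V_supply · 7.777/(46.71 + 7.777) = 0.5267 V.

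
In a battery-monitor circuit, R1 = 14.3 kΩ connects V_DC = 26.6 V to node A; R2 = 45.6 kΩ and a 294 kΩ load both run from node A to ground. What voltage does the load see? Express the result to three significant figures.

First combine the lower leg with the load: R2 ‖ R_L = 39.48 kΩ.
Now apply the divider: V_out = 26.6 × 0.7341 = 19.53 V.

V_out ≈ 19.5 V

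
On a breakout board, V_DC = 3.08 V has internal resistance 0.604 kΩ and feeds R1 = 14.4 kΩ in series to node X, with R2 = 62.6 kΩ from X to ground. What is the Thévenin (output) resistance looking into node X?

R1' = 0.604 + 14.4 = 15.00 kΩ (source resistance + R1).
With V_DC suppressed (replaced by a short), R_th = R1' ‖ R2 = (15.00 × 62.6)/(15.00 + 62.6) = 12.10 kΩ.

R_th ≈ 12.1 kΩ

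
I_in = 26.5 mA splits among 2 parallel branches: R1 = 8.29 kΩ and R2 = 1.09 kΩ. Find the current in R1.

I ≈ 3.08 mA

With just two branches, the current splits inversely with resistance.
I(R1) = 26.5 × 1.09/(8.29 + 1.09) = 26.5 × 0.1162 = 3.079 mA.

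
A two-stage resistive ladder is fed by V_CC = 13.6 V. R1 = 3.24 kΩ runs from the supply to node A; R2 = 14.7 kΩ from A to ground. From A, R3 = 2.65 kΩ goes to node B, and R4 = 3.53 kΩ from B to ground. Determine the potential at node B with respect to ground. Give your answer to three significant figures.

V_B ≈ 4.45 V

Node A sees R2 in parallel with the series input of stage 2, R3 + R4 = 6.180 kΩ.
R2 ‖ (R3+R4) = 4.351 kΩ.
So V_A = 13.6 × 0.5732 = 7.795 V.
Stage 2 is unloaded, so V_B = V_A · R4/(R3+R4) = 7.795 × 3.53/6.180 = 4.453 V.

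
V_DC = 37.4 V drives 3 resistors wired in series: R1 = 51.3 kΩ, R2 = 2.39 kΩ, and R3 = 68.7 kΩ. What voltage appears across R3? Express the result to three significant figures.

V ≈ 21.0 V

Total series resistance ΣR = 51.3 + 2.39 + 68.7 = 122.4 kΩ.
V = V_DC · R/ΣR = 37.4 × 0.5613 = 20.99 V.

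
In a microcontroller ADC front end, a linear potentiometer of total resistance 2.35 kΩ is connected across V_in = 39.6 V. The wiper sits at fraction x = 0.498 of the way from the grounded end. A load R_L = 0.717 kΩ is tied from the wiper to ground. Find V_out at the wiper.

V_out ≈ 10.8 V

Lower segment x·R_p = 1.170 kΩ; upper segment (1−x)·R_p = 1.180 kΩ.
Lower segment in parallel with the load: 1.170 ‖ 0.717 = 0.4446 kΩ.
Loaded-divider output: V_out = 39.6 × 0.2737 = 10.84 V.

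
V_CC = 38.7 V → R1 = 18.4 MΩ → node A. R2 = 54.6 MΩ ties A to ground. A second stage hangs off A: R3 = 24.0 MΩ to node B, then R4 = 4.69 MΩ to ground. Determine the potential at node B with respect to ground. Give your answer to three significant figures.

V_B ≈ 3.20 V

The second stage (R3 + R4 = 28.69 MΩ) loads node A in parallel with R2.
Effective lower resistance at A: R2 ‖ 28.69 = 18.81 MΩ.
First divider: V_A = V_CC · 18.81/(18.4 + 18.81) = 19.56 V.
Then the unloaded second divider: V_B = V_A × R4/(R3+R4) = 19.56 × 0.1635 = 3.198 V.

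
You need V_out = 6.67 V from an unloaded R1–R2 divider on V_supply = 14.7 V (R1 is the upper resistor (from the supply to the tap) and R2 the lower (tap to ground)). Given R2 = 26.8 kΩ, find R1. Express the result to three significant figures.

R1 ≈ 32.3 kΩ

Required fraction k = V_out/V_supply = 0.4537.
R1 = R2·(1/k − 1) = 26.8 × 1.204 = 32.26 kΩ.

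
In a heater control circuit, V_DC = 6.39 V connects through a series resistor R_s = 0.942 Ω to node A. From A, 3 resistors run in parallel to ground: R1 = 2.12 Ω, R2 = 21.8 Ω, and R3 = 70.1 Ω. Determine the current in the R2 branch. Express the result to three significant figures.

I ≈ 0.195 A

Equivalent of the parallel group: R_p = 1.880 Ω.
V_A by voltage divider: V_A = 6.39 × 1.880/(0.942 + 1.880) = 4.257 V.
I(R2) = V_A / R2 = 4.257/21.8 = 0.1953 A.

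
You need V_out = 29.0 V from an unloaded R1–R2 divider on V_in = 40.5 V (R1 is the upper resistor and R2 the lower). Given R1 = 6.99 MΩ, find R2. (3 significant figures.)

R2 ≈ 17.6 MΩ

V_out/V_in = R2/(R1+R2) = 0.7160.
Rearranging, R2 = R1·k/(1−k) = 6.99 × 2.522 = 17.63 MΩ.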